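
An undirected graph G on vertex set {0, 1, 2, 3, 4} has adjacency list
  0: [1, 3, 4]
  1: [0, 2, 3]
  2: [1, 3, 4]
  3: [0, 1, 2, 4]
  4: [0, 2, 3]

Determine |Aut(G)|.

Vertex 3 is the unique vertex of degree 4; the remaining 4 vertices each have degree 3 and induce a cycle, so G is the wheel on 5 vertices with hub 3. With the hub fixed, the remaining symmetry is that of the rim cycle C_4, giving the dihedral group D_4.

8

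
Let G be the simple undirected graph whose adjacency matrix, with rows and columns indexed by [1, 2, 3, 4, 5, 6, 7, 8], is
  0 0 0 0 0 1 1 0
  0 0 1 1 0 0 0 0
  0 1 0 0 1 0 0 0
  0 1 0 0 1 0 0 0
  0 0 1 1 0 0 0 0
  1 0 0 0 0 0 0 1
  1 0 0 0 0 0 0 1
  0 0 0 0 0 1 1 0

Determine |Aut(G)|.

128

G has two connected components, {2, 3, 4, 5} and {1, 6, 7, 8}; each is 2-regular, so G = C_4 ⊔ C_4. Aut of a disjoint union of two copies of C_4 is the wreath product D_4 ≀ Z_2, of order 2·8² = 128.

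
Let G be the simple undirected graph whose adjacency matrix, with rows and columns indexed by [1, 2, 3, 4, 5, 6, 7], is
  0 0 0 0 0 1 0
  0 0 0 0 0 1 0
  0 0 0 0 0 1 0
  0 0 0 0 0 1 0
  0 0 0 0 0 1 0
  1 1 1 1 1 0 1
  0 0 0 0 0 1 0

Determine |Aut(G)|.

Vertex 6 has degree 6 and every other vertex has degree 1, so G is the star K_{1,6} with centre 6. The 6 leaves are pairwise interchangeable while the centre is fixed, giving Aut(G) = S_6.

720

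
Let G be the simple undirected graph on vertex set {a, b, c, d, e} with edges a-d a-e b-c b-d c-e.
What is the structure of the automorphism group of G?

the dihedral group of order 10

Every vertex has degree 2 and the graph is connected, so G is the 5-cycle C_5. The automorphisms of the 5-cycle are exactly the symmetries of a regular 5-gon: the dihedral group D_5, |D_5| = 10.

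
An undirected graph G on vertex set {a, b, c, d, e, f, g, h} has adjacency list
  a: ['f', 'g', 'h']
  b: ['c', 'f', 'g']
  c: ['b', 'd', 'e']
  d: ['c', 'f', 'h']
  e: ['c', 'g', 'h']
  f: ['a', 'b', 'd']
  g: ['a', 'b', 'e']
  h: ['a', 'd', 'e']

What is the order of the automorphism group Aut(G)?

48

G is 3-regular and bipartite on 2^3 = 8 vertices with girth 4; it is the hypercube graph Q_3. The symmetry group of the 3-cube is the hyperoctahedral group B_3 = Z_2 ≀ S_3, of order 2^3·3! = 48.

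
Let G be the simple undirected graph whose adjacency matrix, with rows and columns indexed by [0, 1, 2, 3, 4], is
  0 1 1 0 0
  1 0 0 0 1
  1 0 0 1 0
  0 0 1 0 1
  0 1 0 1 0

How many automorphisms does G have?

10

G is 2-regular and connected on 5 vertices, i.e. the cycle C_5. C_5 has 5 rotations and 5 reflections, so Aut(C_5) ≅ D_5 of order 10.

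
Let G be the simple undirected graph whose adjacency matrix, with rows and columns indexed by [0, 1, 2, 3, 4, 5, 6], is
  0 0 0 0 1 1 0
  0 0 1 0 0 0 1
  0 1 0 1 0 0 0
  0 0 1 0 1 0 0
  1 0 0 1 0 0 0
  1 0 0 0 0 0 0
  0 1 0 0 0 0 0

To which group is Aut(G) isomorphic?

C_2

The degree sequence is [2, 2, 2, 2, 2, 1, 1]; the two degree-1 vertices 5 and 6 are the ends of a path, so G = P_7. A path has exactly one nontrivial symmetry — reversal — giving Aut(G) of order 2.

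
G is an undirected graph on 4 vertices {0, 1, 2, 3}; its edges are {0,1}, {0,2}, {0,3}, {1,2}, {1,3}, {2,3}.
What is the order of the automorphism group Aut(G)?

24

Every vertex has degree 3, so G is the complete graph K_4. Any permutation of the 4 vertices preserves K_4, so Aut(K_4) = S_4 of order 4! = 24.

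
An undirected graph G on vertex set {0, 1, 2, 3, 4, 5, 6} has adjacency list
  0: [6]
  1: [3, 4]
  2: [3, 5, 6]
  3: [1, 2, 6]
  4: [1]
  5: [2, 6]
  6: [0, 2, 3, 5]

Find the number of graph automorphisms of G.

The degree sequence is [1, 2, 3, 3, 1, 2, 4]. Checking the degree-preserving permutations of the vertex set shows that none except the identity preserves every edge, so Aut(G) is trivial.

1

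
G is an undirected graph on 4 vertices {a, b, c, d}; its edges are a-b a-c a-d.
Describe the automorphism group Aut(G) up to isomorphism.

Vertex a has degree 3 and every other vertex has degree 1, so G is the star K_{1,3} with centre a. The 3 leaves are pairwise interchangeable while the centre is fixed, giving Aut(G) = S_3.

the symmetric group on 3 letters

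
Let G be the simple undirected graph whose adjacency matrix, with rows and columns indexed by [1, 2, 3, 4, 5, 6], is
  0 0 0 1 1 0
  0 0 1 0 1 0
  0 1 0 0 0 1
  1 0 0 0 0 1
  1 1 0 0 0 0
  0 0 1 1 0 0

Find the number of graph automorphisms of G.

Every vertex has degree 2 and the graph is connected, so G is the 6-cycle C_6. C_6 has 6 rotations and 6 reflections, so Aut(C_6) ≅ D_6 of order 12.

12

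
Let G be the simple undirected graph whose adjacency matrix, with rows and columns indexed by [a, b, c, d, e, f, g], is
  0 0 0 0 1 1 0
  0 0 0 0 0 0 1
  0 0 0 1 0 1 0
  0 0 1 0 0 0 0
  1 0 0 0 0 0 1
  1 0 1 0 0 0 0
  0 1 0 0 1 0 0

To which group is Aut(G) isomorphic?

The degree sequence is [2, 1, 2, 1, 2, 2, 2]; the two degree-1 vertices b and d are the ends of a path, so G = P_7. A path has exactly one nontrivial symmetry — reversal — giving Aut(G) of order 2.

Z_2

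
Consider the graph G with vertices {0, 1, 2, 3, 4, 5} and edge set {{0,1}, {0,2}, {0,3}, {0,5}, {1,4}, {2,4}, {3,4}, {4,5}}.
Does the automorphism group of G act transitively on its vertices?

No

Automorphisms preserve degree, but G has vertices of degree 2 and vertices of degree 4; no automorphism maps one to the other, so G is not vertex-transitive.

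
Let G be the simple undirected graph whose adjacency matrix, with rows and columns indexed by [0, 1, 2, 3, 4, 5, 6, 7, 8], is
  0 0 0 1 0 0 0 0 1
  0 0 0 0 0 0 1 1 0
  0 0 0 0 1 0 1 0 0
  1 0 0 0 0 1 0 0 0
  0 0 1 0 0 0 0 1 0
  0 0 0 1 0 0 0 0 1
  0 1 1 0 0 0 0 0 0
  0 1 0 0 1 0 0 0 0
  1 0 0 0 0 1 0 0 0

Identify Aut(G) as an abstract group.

G has two connected components, {1, 2, 4, 6, 7} and {0, 3, 5, 8}; each is 2-regular, so G = C_5 ⊔ C_4. No automorphism exchanges components of different sizes, hence Aut(G) is the direct product D_4 × D_5, order 80.

D_4 × D_5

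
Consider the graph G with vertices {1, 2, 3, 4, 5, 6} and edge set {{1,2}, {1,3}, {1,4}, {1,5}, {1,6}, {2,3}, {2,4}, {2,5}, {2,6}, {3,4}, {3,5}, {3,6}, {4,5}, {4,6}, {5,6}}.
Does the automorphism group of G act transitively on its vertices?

Yes

Every vertex has degree 5, so G is the complete graph K_6. Any permutation of the 6 vertices preserves K_6, so Aut(K_6) = S_6 of order 6! = 720. This group acts transitively on the 6 vertices.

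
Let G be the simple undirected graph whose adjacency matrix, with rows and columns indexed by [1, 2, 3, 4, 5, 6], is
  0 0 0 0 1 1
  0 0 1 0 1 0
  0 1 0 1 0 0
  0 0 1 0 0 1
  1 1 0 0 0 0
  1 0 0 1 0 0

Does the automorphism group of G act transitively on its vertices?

Every vertex has degree 2 and the graph is connected, so G is the 6-cycle C_6. C_6 has 6 rotations and 6 reflections, so Aut(C_6) ≅ D_6 of order 12. Under this action every vertex can be carried to every other, so G is vertex-transitive.

Yes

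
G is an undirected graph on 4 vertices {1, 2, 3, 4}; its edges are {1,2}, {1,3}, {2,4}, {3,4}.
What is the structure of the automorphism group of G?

Every vertex has degree 2 and the graph is connected, so G is the 4-cycle C_4. The automorphisms of the 4-cycle are exactly the symmetries of a regular 4-gon: the dihedral group D_4, |D_4| = 8.

the dihedral group of order 8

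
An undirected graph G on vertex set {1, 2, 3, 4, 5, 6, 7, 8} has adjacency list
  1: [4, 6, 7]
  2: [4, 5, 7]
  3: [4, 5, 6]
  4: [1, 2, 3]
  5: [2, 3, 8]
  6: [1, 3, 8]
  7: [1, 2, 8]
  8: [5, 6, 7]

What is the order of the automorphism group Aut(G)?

G is 3-regular and bipartite on 2^3 = 8 vertices with girth 4; it is the hypercube graph Q_3. The symmetry group of the 3-cube is the hyperoctahedral group B_3 = Z_2 ≀ S_3, of order 2^3·3! = 48.

48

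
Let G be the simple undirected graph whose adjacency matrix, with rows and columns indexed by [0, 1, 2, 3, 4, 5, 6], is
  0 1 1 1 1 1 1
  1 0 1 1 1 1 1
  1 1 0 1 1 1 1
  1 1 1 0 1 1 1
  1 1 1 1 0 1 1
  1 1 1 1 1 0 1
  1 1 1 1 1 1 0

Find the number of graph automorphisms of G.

5040

Every vertex has degree 6, so G is the complete graph K_7. Any permutation of the 7 vertices preserves K_7, so Aut(K_7) = S_7 of order 7! = 5040.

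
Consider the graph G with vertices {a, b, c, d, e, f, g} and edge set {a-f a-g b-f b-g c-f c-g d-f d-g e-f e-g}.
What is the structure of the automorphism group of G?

The vertices split by degree into {f, g} (degree 5) and {a, b, c, d, e} (degree 2); every edge runs between the two parts, so G is the complete bipartite graph K_{2,5}. Automorphisms preserve the bipartition setwise (since the parts differ in size) and act as S_2 × S_5 within it; |Aut| = 240.

S_2 × S_5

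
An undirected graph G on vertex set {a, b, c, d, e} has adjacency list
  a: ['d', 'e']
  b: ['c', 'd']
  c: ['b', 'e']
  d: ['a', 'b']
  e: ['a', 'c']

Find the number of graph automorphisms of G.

G is 2-regular and connected on 5 vertices, i.e. the cycle C_5. The automorphisms of the 5-cycle are exactly the symmetries of a regular 5-gon: the dihedral group D_5, |D_5| = 10.

10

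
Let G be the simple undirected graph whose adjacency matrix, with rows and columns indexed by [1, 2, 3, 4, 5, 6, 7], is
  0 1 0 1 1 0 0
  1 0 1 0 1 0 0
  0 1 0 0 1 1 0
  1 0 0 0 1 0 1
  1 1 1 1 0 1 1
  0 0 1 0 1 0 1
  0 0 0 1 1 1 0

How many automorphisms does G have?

12

Vertex 5 is the unique vertex of degree 6; the remaining 6 vertices each have degree 3 and induce a cycle, so G is the wheel on 7 vertices with hub 5. With the hub fixed, the remaining symmetry is that of the rim cycle C_6, giving the dihedral group D_6.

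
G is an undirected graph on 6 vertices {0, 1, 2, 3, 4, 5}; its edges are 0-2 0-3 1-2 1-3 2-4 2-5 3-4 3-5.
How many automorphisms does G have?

48

The vertices split by degree into {2, 3} (degree 4) and {0, 1, 4, 5} (degree 2); every edge runs between the two parts, so G is the complete bipartite graph K_{2,4}. Automorphisms preserve the bipartition setwise (since the parts differ in size) and act as S_2 × S_4 within it; |Aut| = 48.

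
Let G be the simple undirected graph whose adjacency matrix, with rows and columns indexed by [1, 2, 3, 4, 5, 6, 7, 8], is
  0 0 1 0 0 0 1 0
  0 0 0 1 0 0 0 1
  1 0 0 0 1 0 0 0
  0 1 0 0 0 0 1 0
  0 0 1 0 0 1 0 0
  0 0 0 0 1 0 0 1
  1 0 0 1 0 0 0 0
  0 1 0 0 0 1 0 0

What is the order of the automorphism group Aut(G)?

16

G is 2-regular and connected on 8 vertices, i.e. the cycle C_8. The automorphisms of the 8-cycle are exactly the symmetries of a regular 8-gon: the dihedral group D_8, |D_8| = 16.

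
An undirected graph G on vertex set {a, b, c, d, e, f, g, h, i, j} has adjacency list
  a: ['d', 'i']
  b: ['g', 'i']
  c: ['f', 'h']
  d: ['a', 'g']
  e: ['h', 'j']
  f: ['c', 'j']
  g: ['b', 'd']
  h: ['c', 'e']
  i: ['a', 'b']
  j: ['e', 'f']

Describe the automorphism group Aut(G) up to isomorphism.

D_5 ≀ Z_2

G has two connected components, {c, e, f, h, j} and {a, b, d, g, i}; each is 2-regular, so G = C_5 ⊔ C_5. Aut of a disjoint union of two copies of C_5 is the wreath product D_5 ≀ Z_2, of order 2·10² = 200.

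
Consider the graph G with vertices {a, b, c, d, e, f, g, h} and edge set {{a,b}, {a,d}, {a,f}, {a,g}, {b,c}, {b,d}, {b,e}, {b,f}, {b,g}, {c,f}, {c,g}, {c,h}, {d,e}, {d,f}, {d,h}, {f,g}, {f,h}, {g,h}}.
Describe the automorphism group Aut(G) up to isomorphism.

Degrees alone do not determine every vertex (e.g. a and c both have degree 4), but their neighbour-degree multisets differ: N(a) has degrees [5, 5, 6, 6] while N(c) has degrees [4, 5, 6, 6]. Repeating this refinement separates all vertices, so the only automorphism is the identity.

1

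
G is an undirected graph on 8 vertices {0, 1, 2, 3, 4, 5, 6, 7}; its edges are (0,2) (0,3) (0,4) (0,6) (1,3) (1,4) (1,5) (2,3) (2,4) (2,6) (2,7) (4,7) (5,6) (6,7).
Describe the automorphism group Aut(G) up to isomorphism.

the trivial group

Degrees alone do not determine every vertex (e.g. 0 and 4 both have degree 4), but their neighbour-degree multisets differ: N(0) has degrees [3, 4, 4, 5] while N(4) has degrees [3, 3, 4, 5]. Repeating this refinement separates all vertices, so the only automorphism is the identity.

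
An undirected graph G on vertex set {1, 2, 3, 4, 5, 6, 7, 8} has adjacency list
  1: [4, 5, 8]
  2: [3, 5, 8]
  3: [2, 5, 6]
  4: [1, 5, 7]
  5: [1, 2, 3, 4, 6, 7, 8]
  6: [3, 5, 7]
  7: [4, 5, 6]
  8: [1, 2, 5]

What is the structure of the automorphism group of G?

Vertex 5 is the unique vertex of degree 7; the remaining 7 vertices each have degree 3 and induce a cycle, so G is the wheel on 8 vertices with hub 5. Every automorphism fixes the hub and acts on the rim 7-cycle, so Aut(G) ≅ Aut(C_7) = D_7 of order 14.

D_7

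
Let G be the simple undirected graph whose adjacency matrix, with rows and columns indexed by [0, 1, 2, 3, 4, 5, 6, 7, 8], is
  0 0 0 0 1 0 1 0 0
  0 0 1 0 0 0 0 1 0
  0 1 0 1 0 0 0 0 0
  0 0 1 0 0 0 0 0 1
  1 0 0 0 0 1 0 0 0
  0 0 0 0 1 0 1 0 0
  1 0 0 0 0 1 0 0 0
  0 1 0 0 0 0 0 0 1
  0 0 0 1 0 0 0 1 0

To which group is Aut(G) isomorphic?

G has two connected components, {1, 2, 3, 7, 8} and {0, 4, 5, 6}; each is 2-regular, so G = C_5 ⊔ C_4. No automorphism exchanges components of different sizes, hence Aut(G) is the direct product D_4 × D_5, order 80.

D_4 × D_5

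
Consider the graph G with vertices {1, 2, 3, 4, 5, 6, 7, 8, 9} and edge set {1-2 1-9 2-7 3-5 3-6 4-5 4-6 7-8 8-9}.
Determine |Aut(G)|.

G has two connected components, {1, 2, 7, 8, 9} and {3, 4, 5, 6}; each is 2-regular, so G = C_5 ⊔ C_4. No automorphism exchanges components of different sizes, hence Aut(G) is the direct product D_4 × D_5, order 80.

80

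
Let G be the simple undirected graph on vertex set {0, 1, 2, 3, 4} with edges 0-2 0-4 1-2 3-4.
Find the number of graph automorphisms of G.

2

The degree sequence is [2, 1, 2, 1, 2]; the two degree-1 vertices 1 and 3 are the ends of a path, so G = P_5. A path has exactly one nontrivial symmetry — reversal — giving Aut(G) of order 2.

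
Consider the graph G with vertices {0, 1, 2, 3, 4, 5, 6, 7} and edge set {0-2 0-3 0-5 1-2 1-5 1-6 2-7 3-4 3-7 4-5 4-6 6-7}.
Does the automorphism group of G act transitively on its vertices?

Yes

G is 3-regular and bipartite on 2^3 = 8 vertices with girth 4; it is the hypercube graph Q_3. The symmetry group of the 3-cube is the hyperoctahedral group B_3 = Z_2 ≀ S_3, of order 2^3·3! = 48. Under this action every vertex can be carried to every other, so G is vertex-transitive.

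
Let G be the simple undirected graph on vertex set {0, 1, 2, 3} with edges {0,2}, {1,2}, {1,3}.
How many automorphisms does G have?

The degree sequence is [1, 2, 2, 1]; the two degree-1 vertices 0 and 3 are the ends of a path, so G = P_4. The only nontrivial automorphism of a path is the end-to-end reflection, so Aut(G) ≅ Z_2.

2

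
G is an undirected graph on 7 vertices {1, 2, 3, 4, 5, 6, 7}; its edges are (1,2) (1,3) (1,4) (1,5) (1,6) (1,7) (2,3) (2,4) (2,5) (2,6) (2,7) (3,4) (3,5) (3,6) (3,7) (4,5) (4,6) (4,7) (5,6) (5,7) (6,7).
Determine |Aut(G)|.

All 7 vertices are pairwise adjacent: G = K_7. Every bijection on the vertex set is an automorphism of K_7; hence Aut(K_7) ≅ S_7, order 5040.

5040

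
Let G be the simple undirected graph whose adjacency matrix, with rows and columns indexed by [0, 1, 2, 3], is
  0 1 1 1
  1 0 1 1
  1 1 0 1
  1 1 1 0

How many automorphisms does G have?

24

All 4 vertices are pairwise adjacent: G = K_4. Every bijection on the vertex set is an automorphism of K_4; hence Aut(K_4) ≅ S_4, order 24.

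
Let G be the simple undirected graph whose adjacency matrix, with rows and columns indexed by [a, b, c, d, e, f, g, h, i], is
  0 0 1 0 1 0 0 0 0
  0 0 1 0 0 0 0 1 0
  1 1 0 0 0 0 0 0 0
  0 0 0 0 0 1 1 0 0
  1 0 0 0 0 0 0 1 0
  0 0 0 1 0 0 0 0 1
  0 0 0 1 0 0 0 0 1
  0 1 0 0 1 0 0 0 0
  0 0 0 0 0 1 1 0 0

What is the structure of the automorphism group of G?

D_5 × D_4

G has two connected components, {a, b, c, e, h} and {d, f, g, i}; each is 2-regular, so G = C_5 ⊔ C_4. No automorphism exchanges components of different sizes, hence Aut(G) is the direct product D_5 × D_4, order 80.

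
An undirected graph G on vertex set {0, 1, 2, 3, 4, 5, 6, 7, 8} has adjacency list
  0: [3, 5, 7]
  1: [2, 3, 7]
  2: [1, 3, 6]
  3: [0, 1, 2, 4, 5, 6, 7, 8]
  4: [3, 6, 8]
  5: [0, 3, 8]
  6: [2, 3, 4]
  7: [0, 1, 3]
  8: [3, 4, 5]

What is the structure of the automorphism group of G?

D_8

Vertex 3 is the unique vertex of degree 8; the remaining 8 vertices each have degree 3 and induce a cycle, so G is the wheel on 9 vertices with hub 3. Every automorphism fixes the hub and acts on the rim 8-cycle, so Aut(G) ≅ Aut(C_8) = D_8 of order 16.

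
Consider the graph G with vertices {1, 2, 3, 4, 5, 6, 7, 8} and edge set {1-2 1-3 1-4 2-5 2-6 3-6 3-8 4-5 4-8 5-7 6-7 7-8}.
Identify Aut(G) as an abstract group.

the hyperoctahedral group B_3

G is 3-regular and bipartite on 2^3 = 8 vertices with girth 4; it is the hypercube graph Q_3. The symmetry group of the 3-cube is the hyperoctahedral group B_3 = Z_2 ≀ S_3, of order 2^3·3! = 48.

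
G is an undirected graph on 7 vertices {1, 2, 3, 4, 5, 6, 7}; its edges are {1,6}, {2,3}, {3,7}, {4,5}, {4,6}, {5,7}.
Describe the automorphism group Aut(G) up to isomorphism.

Z_2

The degree sequence is [1, 1, 2, 2, 2, 2, 2]; the two degree-1 vertices 1 and 2 are the ends of a path, so G = P_7. A path has exactly one nontrivial symmetry — reversal — giving Aut(G) of order 2.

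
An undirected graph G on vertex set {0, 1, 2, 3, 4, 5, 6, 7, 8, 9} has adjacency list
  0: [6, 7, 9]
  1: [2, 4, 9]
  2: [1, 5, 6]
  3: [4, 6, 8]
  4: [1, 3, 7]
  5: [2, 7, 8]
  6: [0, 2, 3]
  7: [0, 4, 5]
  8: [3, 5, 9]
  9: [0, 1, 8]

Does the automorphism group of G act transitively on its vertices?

G is 3-regular on 10 vertices with no triangles and no 4-cycles (girth 5): this is the Petersen graph. Viewing the Petersen graph as the Kneser graph K(5,2) — vertices are 2-subsets of {1,…,5}, edges join disjoint pairs — its automorphisms are exactly the permutations of the 5-element set, so Aut ≅ S_5 of order 120. This group acts transitively on the 10 vertices.

Yes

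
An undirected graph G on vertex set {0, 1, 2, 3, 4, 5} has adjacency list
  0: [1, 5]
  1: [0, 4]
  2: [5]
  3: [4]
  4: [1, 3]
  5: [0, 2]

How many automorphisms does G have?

2

The degree sequence is [2, 2, 1, 1, 2, 2]; the two degree-1 vertices 2 and 3 are the ends of a path, so G = P_6. A path has exactly one nontrivial symmetry — reversal — giving Aut(G) of order 2.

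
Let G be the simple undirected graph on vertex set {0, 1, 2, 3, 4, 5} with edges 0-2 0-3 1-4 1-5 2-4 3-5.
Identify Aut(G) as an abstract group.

D_6

Every vertex has degree 2 and the graph is connected, so G is the 6-cycle C_6. The automorphisms of the 6-cycle are exactly the symmetries of a regular 6-gon: the dihedral group D_6, |D_6| = 12.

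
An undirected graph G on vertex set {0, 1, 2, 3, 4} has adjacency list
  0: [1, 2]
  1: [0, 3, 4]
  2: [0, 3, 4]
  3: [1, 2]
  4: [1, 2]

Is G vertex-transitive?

Automorphisms preserve degree, but G has vertices of degree 2 and vertices of degree 3; no automorphism maps one to the other, so G is not vertex-transitive.

No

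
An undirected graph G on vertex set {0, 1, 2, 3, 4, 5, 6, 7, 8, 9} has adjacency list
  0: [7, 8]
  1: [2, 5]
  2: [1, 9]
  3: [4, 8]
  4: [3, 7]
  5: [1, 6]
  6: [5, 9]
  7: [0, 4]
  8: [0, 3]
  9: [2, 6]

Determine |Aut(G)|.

G has two connected components, {1, 2, 5, 6, 9} and {0, 3, 4, 7, 8}; each is 2-regular, so G = C_5 ⊔ C_5. Aut of a disjoint union of two copies of C_5 is the wreath product D_5 ≀ Z_2, of order 2·10² = 200.

200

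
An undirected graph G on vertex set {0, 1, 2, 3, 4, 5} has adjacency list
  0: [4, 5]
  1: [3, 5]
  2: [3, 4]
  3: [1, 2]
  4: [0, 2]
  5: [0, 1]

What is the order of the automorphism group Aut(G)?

G is 2-regular and connected on 6 vertices, i.e. the cycle C_6. C_6 has 6 rotations and 6 reflections, so Aut(C_6) ≅ D_6 of order 12.

12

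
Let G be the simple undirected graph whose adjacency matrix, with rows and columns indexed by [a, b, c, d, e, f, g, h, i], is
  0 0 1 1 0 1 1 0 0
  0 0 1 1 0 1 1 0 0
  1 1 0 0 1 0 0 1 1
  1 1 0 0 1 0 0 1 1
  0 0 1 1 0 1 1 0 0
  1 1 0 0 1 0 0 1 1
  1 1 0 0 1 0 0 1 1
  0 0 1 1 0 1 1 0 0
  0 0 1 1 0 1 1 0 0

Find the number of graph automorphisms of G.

The vertices split by degree into {c, d, f, g} (degree 5) and {a, b, e, h, i} (degree 4); every edge runs between the two parts, so G is the complete bipartite graph K_{4,5}. The parts have unequal sizes, so no automorphism swaps them; each part is permuted independently, giving S_4 × S_5 of order 4!·5! = 2880.

2880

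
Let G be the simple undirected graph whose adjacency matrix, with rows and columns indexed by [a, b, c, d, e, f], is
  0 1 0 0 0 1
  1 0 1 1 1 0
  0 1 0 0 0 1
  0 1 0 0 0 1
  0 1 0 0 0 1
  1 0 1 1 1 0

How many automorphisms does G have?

The vertices split by degree into {b, f} (degree 4) and {a, c, d, e} (degree 2); every edge runs between the two parts, so G is the complete bipartite graph K_{2,4}. The parts have unequal sizes, so no automorphism swaps them; each part is permuted independently, giving S_2 × S_4 of order 2!·4! = 48.

48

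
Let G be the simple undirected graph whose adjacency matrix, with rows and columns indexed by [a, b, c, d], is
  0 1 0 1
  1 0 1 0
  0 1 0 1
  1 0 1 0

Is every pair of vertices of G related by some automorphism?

G is 2-regular and connected on 4 vertices, i.e. the cycle C_4. C_4 has 4 rotations and 4 reflections, so Aut(C_4) ≅ D_4 of order 8. Under this action every vertex can be carried to every other, so G is vertex-transitive.

Yes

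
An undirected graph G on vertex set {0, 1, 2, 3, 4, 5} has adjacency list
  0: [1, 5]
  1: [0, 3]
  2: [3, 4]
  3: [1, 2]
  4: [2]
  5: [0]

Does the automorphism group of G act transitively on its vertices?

Automorphisms preserve degree, but G has vertices of degree 1 and vertices of degree 2; no automorphism maps one to the other, so G is not vertex-transitive.

No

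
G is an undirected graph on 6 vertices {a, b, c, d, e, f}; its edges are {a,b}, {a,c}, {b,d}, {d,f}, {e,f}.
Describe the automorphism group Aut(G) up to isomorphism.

The degree sequence is [2, 2, 1, 2, 1, 2]; the two degree-1 vertices c and e are the ends of a path, so G = P_6. The only nontrivial automorphism of a path is the end-to-end reflection, so Aut(G) ≅ Z_2.

Z_2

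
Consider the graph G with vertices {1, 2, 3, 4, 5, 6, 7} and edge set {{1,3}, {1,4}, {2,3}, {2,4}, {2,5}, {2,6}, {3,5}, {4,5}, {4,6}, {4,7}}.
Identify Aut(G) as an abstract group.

{e}

Degrees alone do not determine every vertex (e.g. 1 and 6 both have degree 2), but their neighbour-degree multisets differ: N(1) has degrees [3, 5] while N(6) has degrees [4, 5]. Repeating this refinement separates all vertices, so the only automorphism is the identity.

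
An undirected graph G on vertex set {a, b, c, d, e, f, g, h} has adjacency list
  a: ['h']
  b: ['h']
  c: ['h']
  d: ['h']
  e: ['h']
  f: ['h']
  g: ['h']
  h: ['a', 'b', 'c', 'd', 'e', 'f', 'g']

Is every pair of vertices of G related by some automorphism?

No

Vertex h is the only vertex of degree 7, so every automorphism fixes it; G is not vertex-transitive.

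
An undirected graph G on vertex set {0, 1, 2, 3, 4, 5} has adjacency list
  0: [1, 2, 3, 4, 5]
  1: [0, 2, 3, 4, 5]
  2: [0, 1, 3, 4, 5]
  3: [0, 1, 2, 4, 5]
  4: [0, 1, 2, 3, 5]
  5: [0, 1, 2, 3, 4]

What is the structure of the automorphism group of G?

the symmetric group on 6 letters

All 6 vertices are pairwise adjacent: G = K_6. Every bijection on the vertex set is an automorphism of K_6; hence Aut(K_6) ≅ S_6, order 720.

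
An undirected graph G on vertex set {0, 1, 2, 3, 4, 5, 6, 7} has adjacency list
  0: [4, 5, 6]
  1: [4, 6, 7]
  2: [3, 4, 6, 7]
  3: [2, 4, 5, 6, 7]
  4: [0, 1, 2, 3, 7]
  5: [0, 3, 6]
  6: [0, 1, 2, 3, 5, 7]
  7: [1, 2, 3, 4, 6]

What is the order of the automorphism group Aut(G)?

The degree sequence is [3, 3, 4, 5, 5, 3, 6, 5]. Checking the degree-preserving permutations of the vertex set shows that none except the identity preserves every edge, so Aut(G) is trivial.

1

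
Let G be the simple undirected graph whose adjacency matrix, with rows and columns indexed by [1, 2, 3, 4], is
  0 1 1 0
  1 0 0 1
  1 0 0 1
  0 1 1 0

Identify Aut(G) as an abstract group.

the dihedral group of order 8

G is 2-regular and bipartite on 2^2 = 4 vertices with girth 4; it is the hypercube graph Q_2. Aut(Q_2) consists of the signed permutations of the 2 coordinate axes: 2! permutations times 2^2 sign flips, so |Aut| = 2^2·2! = 8.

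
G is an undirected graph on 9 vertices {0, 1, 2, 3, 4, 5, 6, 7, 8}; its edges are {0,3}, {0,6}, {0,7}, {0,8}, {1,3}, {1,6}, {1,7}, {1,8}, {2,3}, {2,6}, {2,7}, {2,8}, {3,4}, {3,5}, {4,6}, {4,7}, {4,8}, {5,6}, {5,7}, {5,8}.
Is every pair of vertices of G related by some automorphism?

No

Automorphisms preserve degree, but G has vertices of degree 4 and vertices of degree 5; no automorphism maps one to the other, so G is not vertex-transitive.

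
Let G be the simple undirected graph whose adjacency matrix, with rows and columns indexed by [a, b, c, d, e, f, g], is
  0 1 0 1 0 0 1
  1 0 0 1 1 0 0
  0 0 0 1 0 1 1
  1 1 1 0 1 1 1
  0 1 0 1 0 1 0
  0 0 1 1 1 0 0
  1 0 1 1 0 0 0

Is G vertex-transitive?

No

Vertex d is the only vertex of degree 6, so every automorphism fixes it; G is not vertex-transitive.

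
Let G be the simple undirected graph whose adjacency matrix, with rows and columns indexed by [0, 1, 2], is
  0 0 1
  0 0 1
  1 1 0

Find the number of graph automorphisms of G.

The degree sequence is [1, 1, 2]; the two degree-1 vertices 0 and 1 are the ends of a path, so G = P_3. A path has exactly one nontrivial symmetry — reversal — giving Aut(G) of order 2.

2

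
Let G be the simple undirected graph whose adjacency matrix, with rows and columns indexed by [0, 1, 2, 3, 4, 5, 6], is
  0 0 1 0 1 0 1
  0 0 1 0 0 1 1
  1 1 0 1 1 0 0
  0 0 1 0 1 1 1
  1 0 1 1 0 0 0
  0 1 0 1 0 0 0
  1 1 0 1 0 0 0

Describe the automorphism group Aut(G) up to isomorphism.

The degree sequence is [3, 3, 4, 4, 3, 2, 3]. Checking the degree-preserving permutations of the vertex set shows that none except the identity preserves every edge, so Aut(G) is trivial.

the trivial group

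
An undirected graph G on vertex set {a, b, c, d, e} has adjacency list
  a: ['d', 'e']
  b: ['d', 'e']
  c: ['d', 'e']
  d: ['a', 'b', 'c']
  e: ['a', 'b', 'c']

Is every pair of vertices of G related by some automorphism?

No

Automorphisms preserve degree, but G has vertices of degree 2 and vertices of degree 3; no automorphism maps one to the other, so G is not vertex-transitive.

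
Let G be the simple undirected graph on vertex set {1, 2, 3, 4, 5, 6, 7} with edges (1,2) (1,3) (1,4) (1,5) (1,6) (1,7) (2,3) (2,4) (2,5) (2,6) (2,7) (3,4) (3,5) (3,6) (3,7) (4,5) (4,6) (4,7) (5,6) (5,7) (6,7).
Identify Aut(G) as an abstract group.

All 7 vertices are pairwise adjacent: G = K_7. Any permutation of the 7 vertices preserves K_7, so Aut(K_7) = S_7 of order 7! = 5040.

S_7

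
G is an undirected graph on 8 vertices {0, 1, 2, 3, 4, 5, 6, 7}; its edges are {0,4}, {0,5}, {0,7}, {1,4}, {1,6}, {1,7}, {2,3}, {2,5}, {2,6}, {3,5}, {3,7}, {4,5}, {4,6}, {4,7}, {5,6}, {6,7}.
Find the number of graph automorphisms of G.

The degree sequence is [3, 3, 3, 3, 5, 5, 5, 5]. Checking the degree-preserving permutations of the vertex set shows that none except the identity preserves every edge, so Aut(G) is trivial.

1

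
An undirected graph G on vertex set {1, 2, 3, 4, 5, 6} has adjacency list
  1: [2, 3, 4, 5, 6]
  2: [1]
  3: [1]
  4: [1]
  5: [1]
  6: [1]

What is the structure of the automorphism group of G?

S_5

Vertex 1 has degree 5 and every other vertex has degree 1, so G is the star K_{1,5} with centre 1. Any automorphism fixes the centre and permutes the 5 leaves freely, so Aut(G) ≅ S_5 of order 5! = 120.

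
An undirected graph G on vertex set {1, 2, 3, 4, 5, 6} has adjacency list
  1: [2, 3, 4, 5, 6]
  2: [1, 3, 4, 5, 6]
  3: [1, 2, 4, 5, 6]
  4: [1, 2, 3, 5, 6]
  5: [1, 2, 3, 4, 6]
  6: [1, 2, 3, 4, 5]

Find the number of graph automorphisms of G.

All 6 vertices are pairwise adjacent: G = K_6. Any permutation of the 6 vertices preserves K_6, so Aut(K_6) = S_6 of order 6! = 720.

720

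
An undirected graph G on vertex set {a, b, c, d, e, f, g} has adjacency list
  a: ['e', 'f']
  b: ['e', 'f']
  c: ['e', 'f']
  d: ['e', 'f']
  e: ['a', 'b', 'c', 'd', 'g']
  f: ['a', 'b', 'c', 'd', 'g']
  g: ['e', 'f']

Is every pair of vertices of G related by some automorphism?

Automorphisms preserve degree, but G has vertices of degree 2 and vertices of degree 5; no automorphism maps one to the other, so G is not vertex-transitive.

No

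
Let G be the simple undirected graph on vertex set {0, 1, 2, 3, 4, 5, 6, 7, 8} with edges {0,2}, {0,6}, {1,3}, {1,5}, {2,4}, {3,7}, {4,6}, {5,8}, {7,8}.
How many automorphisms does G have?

G has two connected components, {1, 3, 5, 7, 8} and {0, 2, 4, 6}; each is 2-regular, so G = C_5 ⊔ C_4. The components are non-isomorphic (different sizes), so Aut(G) = Aut(C_5) × Aut(C_4) = D_5 × D_4 of order 10·8 = 80.

80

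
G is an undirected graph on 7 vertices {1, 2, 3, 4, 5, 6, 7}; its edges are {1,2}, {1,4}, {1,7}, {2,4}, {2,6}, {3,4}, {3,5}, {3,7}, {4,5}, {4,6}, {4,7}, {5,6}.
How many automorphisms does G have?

Vertex 4 is the unique vertex of degree 6; the remaining 6 vertices each have degree 3 and induce a cycle, so G is the wheel on 7 vertices with hub 4. With the hub fixed, the remaining symmetry is that of the rim cycle C_6, giving the dihedral group D_6.

12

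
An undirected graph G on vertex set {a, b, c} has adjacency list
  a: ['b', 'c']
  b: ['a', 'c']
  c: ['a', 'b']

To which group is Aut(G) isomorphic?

All 3 vertices are pairwise adjacent: G = K_3. Every bijection on the vertex set is an automorphism of K_3; hence Aut(K_3) ≅ S_3, order 6.

S_3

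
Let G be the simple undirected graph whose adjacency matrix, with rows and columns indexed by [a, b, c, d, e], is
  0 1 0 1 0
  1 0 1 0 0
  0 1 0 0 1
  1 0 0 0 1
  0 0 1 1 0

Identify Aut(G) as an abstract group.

Every vertex has degree 2 and the graph is connected, so G is the 5-cycle C_5. The automorphisms of the 5-cycle are exactly the symmetries of a regular 5-gon: the dihedral group D_5, |D_5| = 10.

D_5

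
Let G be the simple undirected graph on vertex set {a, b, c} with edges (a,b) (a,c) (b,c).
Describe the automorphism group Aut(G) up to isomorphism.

All 3 vertices are pairwise adjacent: G = K_3. Any permutation of the 3 vertices preserves K_3, so Aut(K_3) = S_3 of order 3! = 6.

S_3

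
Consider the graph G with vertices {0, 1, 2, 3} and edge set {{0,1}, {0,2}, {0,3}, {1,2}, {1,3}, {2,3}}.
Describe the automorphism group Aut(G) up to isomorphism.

the symmetric group on 4 letters

Every vertex has degree 3, so G is the complete graph K_4. Every bijection on the vertex set is an automorphism of K_4; hence Aut(K_4) ≅ S_4, order 24.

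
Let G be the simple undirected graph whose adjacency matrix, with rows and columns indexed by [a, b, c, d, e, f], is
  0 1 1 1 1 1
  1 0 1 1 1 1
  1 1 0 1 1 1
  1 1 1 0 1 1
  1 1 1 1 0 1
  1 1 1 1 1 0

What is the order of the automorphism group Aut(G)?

Every vertex has degree 5, so G is the complete graph K_6. Every bijection on the vertex set is an automorphism of K_6; hence Aut(K_6) ≅ S_6, order 720.

720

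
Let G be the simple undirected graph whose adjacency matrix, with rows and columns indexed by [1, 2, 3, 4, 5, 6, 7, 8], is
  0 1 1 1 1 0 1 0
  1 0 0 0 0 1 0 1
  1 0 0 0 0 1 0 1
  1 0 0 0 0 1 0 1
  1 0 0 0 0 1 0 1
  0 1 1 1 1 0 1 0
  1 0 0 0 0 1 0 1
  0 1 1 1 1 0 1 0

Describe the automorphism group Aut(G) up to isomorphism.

The vertices split by degree into {1, 6, 8} (degree 5) and {2, 3, 4, 5, 7} (degree 3); every edge runs between the two parts, so G is the complete bipartite graph K_{3,5}. The parts have unequal sizes, so no automorphism swaps them; each part is permuted independently, giving S_5 × S_3 of order 5!·3! = 720.

S_5 × S_3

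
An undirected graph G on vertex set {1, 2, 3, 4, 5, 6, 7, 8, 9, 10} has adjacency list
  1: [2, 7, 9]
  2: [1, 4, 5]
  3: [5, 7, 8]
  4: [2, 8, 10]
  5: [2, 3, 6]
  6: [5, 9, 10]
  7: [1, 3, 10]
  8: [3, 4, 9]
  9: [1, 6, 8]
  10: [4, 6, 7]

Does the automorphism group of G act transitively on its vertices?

G is 3-regular on 10 vertices with no triangles and no 4-cycles (girth 5): this is the Petersen graph. It is a classical fact that the Petersen graph has automorphism group S_5 (order 120), arising from its description as the Kneser graph K(5,2). Under this action every vertex can be carried to every other, so G is vertex-transitive.

Yes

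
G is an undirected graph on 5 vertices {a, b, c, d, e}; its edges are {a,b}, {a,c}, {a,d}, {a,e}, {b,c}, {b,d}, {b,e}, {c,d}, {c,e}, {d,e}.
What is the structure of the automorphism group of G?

the symmetric group on 5 letters

All 5 vertices are pairwise adjacent: G = K_5. Every bijection on the vertex set is an automorphism of K_5; hence Aut(K_5) ≅ S_5, order 120.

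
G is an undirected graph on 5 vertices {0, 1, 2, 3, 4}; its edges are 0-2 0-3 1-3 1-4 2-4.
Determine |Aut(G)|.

Every vertex has degree 2 and the graph is connected, so G is the 5-cycle C_5. The automorphisms of the 5-cycle are exactly the symmetries of a regular 5-gon: the dihedral group D_5, |D_5| = 10.

10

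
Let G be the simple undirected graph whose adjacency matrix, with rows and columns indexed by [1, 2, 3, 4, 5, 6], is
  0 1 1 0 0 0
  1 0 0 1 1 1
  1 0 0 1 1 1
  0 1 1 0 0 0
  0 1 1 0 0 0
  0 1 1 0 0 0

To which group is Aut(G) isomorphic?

S_4 × S_2

The vertices split by degree into {2, 3} (degree 4) and {1, 4, 5, 6} (degree 2); every edge runs between the two parts, so G is the complete bipartite graph K_{2,4}. The parts have unequal sizes, so no automorphism swaps them; each part is permuted independently, giving S_4 × S_2 of order 4!·2! = 48.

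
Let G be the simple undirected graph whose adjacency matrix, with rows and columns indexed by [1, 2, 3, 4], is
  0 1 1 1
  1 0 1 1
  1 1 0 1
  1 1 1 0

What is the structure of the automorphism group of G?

the symmetric group on 4 letters

Every vertex has degree 3, so G is the complete graph K_4. Any permutation of the 4 vertices preserves K_4, so Aut(K_4) = S_4 of order 4! = 24.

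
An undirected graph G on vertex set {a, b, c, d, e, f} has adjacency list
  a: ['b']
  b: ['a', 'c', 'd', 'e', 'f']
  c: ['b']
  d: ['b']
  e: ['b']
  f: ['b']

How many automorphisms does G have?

Vertex b has degree 5 and every other vertex has degree 1, so G is the star K_{1,5} with centre b. Any automorphism fixes the centre and permutes the 5 leaves freely, so Aut(G) ≅ S_5 of order 5! = 120.

120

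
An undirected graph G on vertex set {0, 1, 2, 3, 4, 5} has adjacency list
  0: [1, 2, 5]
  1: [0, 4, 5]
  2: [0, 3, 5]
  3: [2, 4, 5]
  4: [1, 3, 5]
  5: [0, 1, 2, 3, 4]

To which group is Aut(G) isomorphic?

the dihedral group of order 10

Vertex 5 is the unique vertex of degree 5; the remaining 5 vertices each have degree 3 and induce a cycle, so G is the wheel on 6 vertices with hub 5. Every automorphism fixes the hub and acts on the rim 5-cycle, so Aut(G) ≅ Aut(C_5) = D_5 of order 10.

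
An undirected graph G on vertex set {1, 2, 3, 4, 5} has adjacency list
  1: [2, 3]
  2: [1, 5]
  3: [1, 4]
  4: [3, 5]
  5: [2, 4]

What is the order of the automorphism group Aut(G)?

G is 2-regular and connected on 5 vertices, i.e. the cycle C_5. The automorphisms of the 5-cycle are exactly the symmetries of a regular 5-gon: the dihedral group D_5, |D_5| = 10.

10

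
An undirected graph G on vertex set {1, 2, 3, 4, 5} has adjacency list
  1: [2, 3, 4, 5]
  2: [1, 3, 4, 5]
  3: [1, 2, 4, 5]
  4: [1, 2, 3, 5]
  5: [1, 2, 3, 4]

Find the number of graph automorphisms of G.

120

Every vertex has degree 4, so G is the complete graph K_5. Every bijection on the vertex set is an automorphism of K_5; hence Aut(K_5) ≅ S_5, order 120.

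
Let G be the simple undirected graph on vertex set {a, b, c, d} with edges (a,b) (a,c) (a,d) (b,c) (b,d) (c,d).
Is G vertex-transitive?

Yes

Every vertex has degree 3, so G is the complete graph K_4. Every bijection on the vertex set is an automorphism of K_4; hence Aut(K_4) ≅ S_4, order 24. Under this action every vertex can be carried to every other, so G is vertex-transitive.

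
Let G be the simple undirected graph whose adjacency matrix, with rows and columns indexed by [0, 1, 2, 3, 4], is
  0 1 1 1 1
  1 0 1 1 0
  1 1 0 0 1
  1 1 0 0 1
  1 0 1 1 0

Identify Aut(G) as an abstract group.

Vertex 0 is the unique vertex of degree 4; the remaining 4 vertices each have degree 3 and induce a cycle, so G is the wheel on 5 vertices with hub 0. With the hub fixed, the remaining symmetry is that of the rim cycle C_4, giving the dihedral group D_4.

the dihedral group of order 8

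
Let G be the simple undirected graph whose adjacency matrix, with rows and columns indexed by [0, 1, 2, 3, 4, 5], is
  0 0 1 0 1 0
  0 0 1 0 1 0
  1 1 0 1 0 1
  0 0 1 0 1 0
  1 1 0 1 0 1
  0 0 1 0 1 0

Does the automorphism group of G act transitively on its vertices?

Automorphisms preserve degree, but G has vertices of degree 2 and vertices of degree 4; no automorphism maps one to the other, so G is not vertex-transitive.

No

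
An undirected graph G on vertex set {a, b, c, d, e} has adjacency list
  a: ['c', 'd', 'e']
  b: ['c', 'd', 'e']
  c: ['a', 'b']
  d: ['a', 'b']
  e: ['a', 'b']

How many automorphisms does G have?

The vertices split by degree into {a, b} (degree 3) and {c, d, e} (degree 2); every edge runs between the two parts, so G is the complete bipartite graph K_{2,3}. The parts have unequal sizes, so no automorphism swaps them; each part is permuted independently, giving S_3 × S_2 of order 3!·2! = 12.

12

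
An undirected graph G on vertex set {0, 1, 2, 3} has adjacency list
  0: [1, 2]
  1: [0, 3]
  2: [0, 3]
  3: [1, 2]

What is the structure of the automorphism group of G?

G is 2-regular and bipartite with parts {0, 3} and {1, 2} (each part is independent and every cross-pair is an edge), so G = K_{2,2}. Aut(K_{2,2}) is the wreath product S_2 ≀ Z_2: permute within each part, then optionally swap the parts; |Aut| = 2·(2!)² = 8.

S_2 ≀ Z_2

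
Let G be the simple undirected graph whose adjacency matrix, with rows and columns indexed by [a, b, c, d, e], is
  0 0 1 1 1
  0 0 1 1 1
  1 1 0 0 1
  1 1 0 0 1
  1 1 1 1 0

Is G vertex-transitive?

Vertex e is the only vertex of degree 4, so every automorphism fixes it; G is not vertex-transitive.

No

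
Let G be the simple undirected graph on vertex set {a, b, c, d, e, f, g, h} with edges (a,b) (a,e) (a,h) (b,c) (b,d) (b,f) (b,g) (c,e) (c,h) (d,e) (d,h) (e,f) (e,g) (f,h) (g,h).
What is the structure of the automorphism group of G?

The vertices split by degree into {b, e, h} (degree 5) and {a, c, d, f, g} (degree 3); every edge runs between the two parts, so G is the complete bipartite graph K_{3,5}. Automorphisms preserve the bipartition setwise (since the parts differ in size) and act as S_3 × S_5 within it; |Aut| = 720.

S_3 × S_5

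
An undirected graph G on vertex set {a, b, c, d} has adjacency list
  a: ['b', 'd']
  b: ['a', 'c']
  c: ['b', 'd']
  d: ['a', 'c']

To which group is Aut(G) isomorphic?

G is 2-regular and bipartite on 2^2 = 4 vertices with girth 4; it is the hypercube graph Q_2. Aut(Q_2) consists of the signed permutations of the 2 coordinate axes: 2! permutations times 2^2 sign flips, so |Aut| = 2^2·2! = 8.

Z_2^2 ⋊ S_2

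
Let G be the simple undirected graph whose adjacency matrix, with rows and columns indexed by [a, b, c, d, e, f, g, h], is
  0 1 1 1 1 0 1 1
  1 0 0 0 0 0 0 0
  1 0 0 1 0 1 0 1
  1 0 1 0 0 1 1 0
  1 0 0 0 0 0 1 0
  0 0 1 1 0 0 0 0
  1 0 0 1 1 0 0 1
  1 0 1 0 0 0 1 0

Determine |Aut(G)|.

1

The degree sequence is [6, 1, 4, 4, 2, 2, 4, 3]. Checking the degree-preserving permutations of the vertex set shows that none except the identity preserves every edge, so Aut(G) is trivial.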